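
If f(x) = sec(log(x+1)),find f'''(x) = (25*sin(log(x + 1)) + sin(3*log(x + 1)) - 15*cos(log(x + 1)) + 3*cos(3*log(x + 1)))/((cos(2*log(x + 1)) + 1)^2*(x^3 + 3*x^2 + 3*x + 1))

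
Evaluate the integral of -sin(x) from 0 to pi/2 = -1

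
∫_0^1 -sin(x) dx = -1 + cos(1)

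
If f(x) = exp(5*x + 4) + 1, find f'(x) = 5*exp(5*x + 4)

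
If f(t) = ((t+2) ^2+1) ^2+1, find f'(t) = 4*t^3 + 24*t^2 + 52*t + 40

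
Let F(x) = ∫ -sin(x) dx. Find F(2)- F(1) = -cos(1) + cos(2)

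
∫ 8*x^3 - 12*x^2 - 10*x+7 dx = 2*x^4 - 4*x^3 - 5*x^2 + 7*x + C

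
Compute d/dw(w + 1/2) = 1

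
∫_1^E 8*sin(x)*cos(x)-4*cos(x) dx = -4*sin(1)^2 - 4*sin(E) + 4*sin(E)^2 + 4*sin(1)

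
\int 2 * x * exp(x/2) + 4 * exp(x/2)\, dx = 4*x*exp(x/2) + C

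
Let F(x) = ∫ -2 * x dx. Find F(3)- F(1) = -8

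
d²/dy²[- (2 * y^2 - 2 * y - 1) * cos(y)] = 2*y^2*cos(y) + 8*y*sin(y) - 2*y*cos(y) - 4*sin(y) - 5*cos(y)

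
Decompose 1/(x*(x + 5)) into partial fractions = -1/(5*(x + 5)) + 1/(5*x)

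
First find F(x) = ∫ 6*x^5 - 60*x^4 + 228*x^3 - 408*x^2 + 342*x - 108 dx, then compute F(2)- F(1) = -1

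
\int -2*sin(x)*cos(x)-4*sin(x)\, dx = (cos(x) + 2)^2 + C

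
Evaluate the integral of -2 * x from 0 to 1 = -1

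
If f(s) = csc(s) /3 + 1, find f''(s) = (-1 + 2/sin(s)^2)/(3*sin(s))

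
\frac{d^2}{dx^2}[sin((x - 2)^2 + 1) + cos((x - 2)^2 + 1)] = -4*sqrt(2)*x^2*sin(x^2 - 4*x + pi/4 + 5) + 16*sqrt(2)*x*sin(x^2 - 4*x + pi/4 + 5) - 18*sin(x^2 - 4*x + 5) - 14*cos(x^2 - 4*x + 5)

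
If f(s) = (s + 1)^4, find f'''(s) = 24*s + 24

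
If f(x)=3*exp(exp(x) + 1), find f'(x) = 3*exp(x + exp(x) + 1)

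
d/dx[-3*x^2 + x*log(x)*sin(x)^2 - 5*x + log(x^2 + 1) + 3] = (x^3*log(x)*sin(2*x) - 6*x^3 + x^2*log(x)*sin(x)^2 + x^2*sin(x)^2 - 5*x^2 + x*log(x)*sin(2*x) - 4*x + log(x)*sin(x)^2 + sin(x)^2 - 5)/(x^2 + 1)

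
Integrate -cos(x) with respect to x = -sin(x) + C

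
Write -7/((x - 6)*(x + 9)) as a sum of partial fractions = 7/(15*(x + 9)) - 7/(15*(x - 6))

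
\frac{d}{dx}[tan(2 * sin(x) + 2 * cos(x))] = 2*sqrt(2)*cos(x + pi/4)/cos(2*sqrt(2)*sin(x + pi/4))^2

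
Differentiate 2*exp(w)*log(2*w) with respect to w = (2*w*exp(w)*log(w) + 2*w*exp(w)*log(2) + 2*exp(w))/w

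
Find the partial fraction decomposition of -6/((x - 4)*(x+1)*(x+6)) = -3/(25*(x + 6)) + 6/(25*(x + 1)) - 3/(25*(x - 4))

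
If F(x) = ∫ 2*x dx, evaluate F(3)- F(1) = 8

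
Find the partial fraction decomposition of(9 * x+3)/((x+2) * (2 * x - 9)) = 87/(13*(2*x - 9)) + 15/(13*(x + 2))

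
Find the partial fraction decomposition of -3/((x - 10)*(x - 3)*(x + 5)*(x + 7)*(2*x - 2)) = -3/(5440*(x + 7)) + 1/(960*(x + 5)) - 1/(576*(x - 1)) + 3/(2240*(x - 3)) - 1/(10710*(x - 10))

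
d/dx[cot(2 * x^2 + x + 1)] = -(4*x + 1)/sin(2*x^2 + x + 1)^2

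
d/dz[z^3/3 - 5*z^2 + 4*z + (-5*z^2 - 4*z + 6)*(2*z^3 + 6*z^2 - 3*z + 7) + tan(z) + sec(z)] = -50*z^4 - 152*z^3 + 10*z^2 + 16*z + tan(z)^2 + tan(z)*sec(z) - 41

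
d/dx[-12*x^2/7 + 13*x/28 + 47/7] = 13/28 - 24*x/7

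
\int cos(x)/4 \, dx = sin(x)/4 + C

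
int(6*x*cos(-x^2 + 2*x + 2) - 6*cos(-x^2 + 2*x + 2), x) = -3*sin(-x^2 + 2*x + 2) + C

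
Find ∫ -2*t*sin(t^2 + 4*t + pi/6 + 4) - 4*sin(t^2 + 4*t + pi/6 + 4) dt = cos((t + 2)^2 + pi/6) + C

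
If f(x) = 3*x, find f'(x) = 3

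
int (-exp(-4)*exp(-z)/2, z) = exp(-z - 4)/2 + C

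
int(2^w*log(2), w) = 2^w + C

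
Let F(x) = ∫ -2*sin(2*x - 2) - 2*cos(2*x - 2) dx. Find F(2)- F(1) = -1 - sin(2) + cos(2)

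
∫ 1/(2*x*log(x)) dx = log(2*log(x))/2 + C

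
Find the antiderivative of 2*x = x^2 + C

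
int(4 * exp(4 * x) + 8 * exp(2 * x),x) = (exp(2*x) + 2)^2 + C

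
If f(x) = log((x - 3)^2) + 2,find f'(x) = 2/(x - 3)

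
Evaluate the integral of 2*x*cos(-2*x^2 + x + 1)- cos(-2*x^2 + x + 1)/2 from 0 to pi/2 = -cos(1 - pi^2/2)/2 + sin(1)/2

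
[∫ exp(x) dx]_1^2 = -E + exp(2)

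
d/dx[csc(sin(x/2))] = -cos(x/2)*cot(sin(x/2))*csc(sin(x/2))/2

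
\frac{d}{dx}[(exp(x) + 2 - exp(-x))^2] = (2*exp(4*x) + 4*exp(3*x) + 4*exp(x) - 2)*exp(-2*x)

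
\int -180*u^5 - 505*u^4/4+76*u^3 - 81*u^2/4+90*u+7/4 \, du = -30*u^6 - 101*u^5/4 + 19*u^4 - 27*u^3/4 + 45*u^2 + 7*u/4 + C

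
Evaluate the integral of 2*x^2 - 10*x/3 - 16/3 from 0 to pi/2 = (-3 + pi/3)*(1 + pi/2)^2 + 3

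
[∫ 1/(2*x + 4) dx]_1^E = -log(3/2)/2 + log(1 + E/2)/2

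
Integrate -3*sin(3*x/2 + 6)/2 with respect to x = cos(3*x/2 + 6) + C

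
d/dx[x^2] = 2*x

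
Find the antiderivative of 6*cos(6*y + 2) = sin(6*y + 2) + C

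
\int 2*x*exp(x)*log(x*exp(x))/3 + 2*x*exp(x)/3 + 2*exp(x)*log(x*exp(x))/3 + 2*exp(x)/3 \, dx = 2*x*(x + log(x))*exp(x)/3 + C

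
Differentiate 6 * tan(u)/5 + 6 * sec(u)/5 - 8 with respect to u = 6*(sin(u) + 1)/(5*cos(u)^2)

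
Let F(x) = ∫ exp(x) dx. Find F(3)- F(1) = -E + exp(3)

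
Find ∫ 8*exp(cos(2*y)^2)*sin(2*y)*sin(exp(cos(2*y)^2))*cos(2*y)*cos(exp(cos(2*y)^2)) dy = cos(exp(cos(2*y)^2))^2 + C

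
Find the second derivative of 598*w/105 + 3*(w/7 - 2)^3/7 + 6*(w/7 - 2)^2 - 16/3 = 18*w/2401 + 48/343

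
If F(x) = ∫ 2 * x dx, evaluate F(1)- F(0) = 1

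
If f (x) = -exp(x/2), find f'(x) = -exp(x/2)/2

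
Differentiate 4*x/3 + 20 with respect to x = 4/3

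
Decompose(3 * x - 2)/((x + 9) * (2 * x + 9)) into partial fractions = -31/(9*(2*x + 9)) + 29/(9*(x + 9))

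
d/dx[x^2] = 2*x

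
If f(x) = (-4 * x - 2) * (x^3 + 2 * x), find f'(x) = -16*x^3 - 6*x^2 - 16*x - 4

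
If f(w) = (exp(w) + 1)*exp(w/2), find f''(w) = 9*exp(3*w/2)/4 + exp(w/2)/4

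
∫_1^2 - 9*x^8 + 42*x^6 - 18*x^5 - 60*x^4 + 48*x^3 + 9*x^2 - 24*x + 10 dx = -135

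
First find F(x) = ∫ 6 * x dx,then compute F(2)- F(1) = 9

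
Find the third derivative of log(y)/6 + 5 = 1/(3*y^3)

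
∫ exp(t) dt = exp(t) + C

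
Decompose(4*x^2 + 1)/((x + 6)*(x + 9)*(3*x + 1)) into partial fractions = 1/(34*(3*x + 1)) + 25/(6*(x + 9)) - 145/(51*(x + 6))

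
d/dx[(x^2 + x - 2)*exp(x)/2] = x^2*exp(x)/2 + 3*x*exp(x)/2 - exp(x)/2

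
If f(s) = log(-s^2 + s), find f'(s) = (2*s - 1)/(s^2 - s)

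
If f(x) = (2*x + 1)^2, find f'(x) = 8*x + 4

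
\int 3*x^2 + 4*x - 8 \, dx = x^3 + 2*x^2 - 8*x + C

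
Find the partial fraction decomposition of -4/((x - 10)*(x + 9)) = 4/(19*(x + 9)) - 4/(19*(x - 10))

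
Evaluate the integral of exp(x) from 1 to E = -E + exp(E)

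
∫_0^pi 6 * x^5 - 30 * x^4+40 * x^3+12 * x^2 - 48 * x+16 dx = (-2 + pi)^3*(-2*pi + pi^3)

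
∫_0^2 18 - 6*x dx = 24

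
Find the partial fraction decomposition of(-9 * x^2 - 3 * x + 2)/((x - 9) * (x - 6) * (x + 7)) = -209/(104*(x + 7)) + 340/(39*(x - 6)) - 377/(24*(x - 9))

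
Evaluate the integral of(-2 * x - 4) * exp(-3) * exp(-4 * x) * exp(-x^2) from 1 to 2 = -exp(-8) + exp(-15)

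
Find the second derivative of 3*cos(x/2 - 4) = -3*cos(x/2 - 4)/4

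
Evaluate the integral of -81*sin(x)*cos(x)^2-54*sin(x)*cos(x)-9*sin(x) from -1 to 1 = 0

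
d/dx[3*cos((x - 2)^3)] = -9*(x - 2)^2*sin(x^3 - 6*x^2 + 12*x - 8)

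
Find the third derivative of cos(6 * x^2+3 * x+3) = 1728*x^3*sin(6*x^2 + 3*x + 3) + 1296*x^2*sin(6*x^2 + 3*x + 3) + 324*x*sin(6*x^2 + 3*x + 3) - 432*x*cos(6*x^2 + 3*x + 3) + 27*sin(6*x^2 + 3*x + 3) - 108*cos(6*x^2 + 3*x + 3)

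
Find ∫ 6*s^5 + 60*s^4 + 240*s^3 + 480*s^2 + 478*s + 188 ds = s^6 + 12*s^5 + 60*s^4 + 160*s^3 + 239*s^2 + 188*s + C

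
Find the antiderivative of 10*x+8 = 5*x^2 + 8*x + C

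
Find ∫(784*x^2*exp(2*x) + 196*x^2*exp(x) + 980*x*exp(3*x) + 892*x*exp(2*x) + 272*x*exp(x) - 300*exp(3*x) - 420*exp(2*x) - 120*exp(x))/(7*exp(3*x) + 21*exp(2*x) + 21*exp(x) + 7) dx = x*(49*x - 30)*(5*exp(x) + 2)/(7*(cosh(x) + 1)) + C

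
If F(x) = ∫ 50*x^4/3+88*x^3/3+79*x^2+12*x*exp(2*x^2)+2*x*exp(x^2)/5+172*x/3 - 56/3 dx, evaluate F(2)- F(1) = -3*exp(2) - E/5 + exp(4)/5 + 465 + 3*exp(8)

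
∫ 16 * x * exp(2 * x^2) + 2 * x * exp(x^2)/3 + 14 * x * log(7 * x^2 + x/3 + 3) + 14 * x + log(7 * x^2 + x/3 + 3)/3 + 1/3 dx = (21*x^2 + x + 9)*log(7*x^2 + x/3 + 3)/3 + 4*exp(2*x^2) + exp(x^2)/3 + C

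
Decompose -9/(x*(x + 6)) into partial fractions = 3/(2*(x + 6)) - 3/(2*x)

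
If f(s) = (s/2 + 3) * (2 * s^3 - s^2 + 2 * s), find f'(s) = 4*s^3 + 33*s^2/2 - 4*s + 6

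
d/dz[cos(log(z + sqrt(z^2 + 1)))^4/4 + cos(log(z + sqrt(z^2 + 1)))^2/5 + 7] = (5*z*sin(log(z + sqrt(z^2 + 1)))^2 - 7*z + 5*sqrt(z^2 + 1)*sin(log(z + sqrt(z^2 + 1)))^2 - 7*sqrt(z^2 + 1))*sin(log(z + sqrt(z^2 + 1)))*cos(log(z + sqrt(z^2 + 1)))/(5*z^2 + 5*z*sqrt(z^2 + 1) + 5)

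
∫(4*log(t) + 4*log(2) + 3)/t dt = (2*log(2*t) + 3)*log(2*t) + C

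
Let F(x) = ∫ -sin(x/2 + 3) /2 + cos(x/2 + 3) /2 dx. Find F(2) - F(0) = sin(4) + cos(4) - sin(3) - cos(3)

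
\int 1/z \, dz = log(12*z) + C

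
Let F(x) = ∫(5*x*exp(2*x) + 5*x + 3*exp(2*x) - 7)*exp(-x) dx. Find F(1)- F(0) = -3*exp(-1) + 3*E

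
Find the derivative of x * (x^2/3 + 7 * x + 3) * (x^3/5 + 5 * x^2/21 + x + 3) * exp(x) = x^6*exp(x)/15 + 592*x^5*exp(x)/315 + 3149*x^4*exp(x)/315 + 669*x^3*exp(x)/35 + 351*x^2*exp(x)/7 + 57*x*exp(x) + 9*exp(x)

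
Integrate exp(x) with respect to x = exp(x) + C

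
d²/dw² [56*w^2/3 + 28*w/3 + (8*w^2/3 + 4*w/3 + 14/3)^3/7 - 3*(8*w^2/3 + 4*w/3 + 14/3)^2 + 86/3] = 5120*w^4/63 + 5120*w^3/63 - 1280*w^2/21 - 2560*w/63 - 592/9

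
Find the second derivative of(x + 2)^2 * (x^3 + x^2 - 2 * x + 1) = 20*x^3 + 60*x^2 + 36*x - 6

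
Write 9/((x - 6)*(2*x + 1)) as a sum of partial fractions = -18/(13*(2*x + 1)) + 9/(13*(x - 6))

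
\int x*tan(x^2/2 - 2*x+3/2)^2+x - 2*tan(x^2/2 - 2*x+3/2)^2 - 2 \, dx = tan((x - 2)^2/2 - 1/2) + C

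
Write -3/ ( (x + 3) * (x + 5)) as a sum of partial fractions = 3/(2*(x + 5)) - 3/(2*(x + 3))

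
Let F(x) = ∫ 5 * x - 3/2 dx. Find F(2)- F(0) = 7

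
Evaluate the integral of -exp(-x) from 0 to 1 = -1 + exp(-1)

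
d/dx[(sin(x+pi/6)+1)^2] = sin(2*x + pi/3) + 2*cos(x + pi/6)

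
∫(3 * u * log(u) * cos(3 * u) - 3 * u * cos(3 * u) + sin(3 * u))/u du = (log(u) - 1)*sin(3*u) + C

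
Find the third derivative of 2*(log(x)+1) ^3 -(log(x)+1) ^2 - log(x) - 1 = (12*log(x)^2 - 16*log(x) - 12)/x^3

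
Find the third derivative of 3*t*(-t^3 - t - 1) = -72*t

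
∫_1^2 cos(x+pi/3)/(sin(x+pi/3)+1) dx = -log(sin(1 + pi/3) + 1) + log(sin(pi/3 + 2) + 1)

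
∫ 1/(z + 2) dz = log(z/2 + 1) + C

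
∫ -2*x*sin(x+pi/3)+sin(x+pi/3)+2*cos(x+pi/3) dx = (2*x - 1)*cos(x + pi/3) + C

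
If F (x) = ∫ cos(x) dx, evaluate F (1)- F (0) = sin(1)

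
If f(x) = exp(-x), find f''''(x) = exp(-x)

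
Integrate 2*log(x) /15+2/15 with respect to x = 2*x*log(x)/15 + C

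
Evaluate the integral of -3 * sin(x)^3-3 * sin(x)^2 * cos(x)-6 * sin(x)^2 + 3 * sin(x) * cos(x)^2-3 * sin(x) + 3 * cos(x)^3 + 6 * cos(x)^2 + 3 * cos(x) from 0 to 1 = -8 + (cos(1) + sin(1) + 1)^3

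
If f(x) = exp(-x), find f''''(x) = exp(-x)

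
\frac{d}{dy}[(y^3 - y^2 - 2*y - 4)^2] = 6*y^5 - 10*y^4 - 12*y^3 - 12*y^2 + 24*y + 16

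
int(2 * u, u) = u^2 + C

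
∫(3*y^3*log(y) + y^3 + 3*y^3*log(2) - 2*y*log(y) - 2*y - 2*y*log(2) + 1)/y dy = (y^3 - 2*y + 1)*log(2*y) + C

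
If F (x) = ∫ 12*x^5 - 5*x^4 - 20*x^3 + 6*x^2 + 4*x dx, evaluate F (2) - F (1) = 40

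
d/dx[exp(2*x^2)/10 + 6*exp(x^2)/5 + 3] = 2*x*exp(2*x^2)/5 + 12*x*exp(x^2)/5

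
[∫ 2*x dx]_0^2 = 4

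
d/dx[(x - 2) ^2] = 2*x - 4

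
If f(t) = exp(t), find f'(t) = exp(t)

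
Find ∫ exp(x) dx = exp(x) + C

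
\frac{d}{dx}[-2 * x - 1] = -2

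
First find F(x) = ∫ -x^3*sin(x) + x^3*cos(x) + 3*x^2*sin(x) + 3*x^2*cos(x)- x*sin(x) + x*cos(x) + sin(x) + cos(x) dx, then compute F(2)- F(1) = 10*cos(2) - 2*sin(1) - 2*cos(1) + 10*sin(2)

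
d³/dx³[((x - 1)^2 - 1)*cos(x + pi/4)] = x^2*sin(x + pi/4) + 2*sqrt(2)*x*sin(x) - 4*sqrt(2)*x*cos(x) - 6*sqrt(2)*sin(x)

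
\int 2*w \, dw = w^2 + C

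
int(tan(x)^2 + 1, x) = tan(x) + C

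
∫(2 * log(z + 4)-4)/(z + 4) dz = (log(z + 4) - 2)^2 + C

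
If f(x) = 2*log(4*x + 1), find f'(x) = 8/(4*x + 1)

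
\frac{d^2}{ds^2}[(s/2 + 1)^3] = 3*s/4 + 3/2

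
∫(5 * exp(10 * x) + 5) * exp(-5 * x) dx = 2*sinh(5*x) + C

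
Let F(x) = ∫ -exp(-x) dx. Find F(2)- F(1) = -exp(-1) + exp(-2)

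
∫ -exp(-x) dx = exp(-x) + C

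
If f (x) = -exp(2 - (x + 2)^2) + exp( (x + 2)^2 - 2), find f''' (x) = (8*x^3*exp(2*x^2 + 8*x + 4) + 8*x^3 + 48*x^2*exp(2*x^2 + 8*x + 4) + 48*x^2 + 108*x*exp(2*x^2 + 8*x + 4) + 84*x + 88*exp(2*x^2 + 8*x + 4) + 40)*exp(-x^2 - 4*x - 2)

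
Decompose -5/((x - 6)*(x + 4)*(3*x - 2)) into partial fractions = 45/(224*(3*x - 2)) - 1/(28*(x + 4)) - 1/(32*(x - 6))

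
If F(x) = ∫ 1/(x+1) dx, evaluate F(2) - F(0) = log(3)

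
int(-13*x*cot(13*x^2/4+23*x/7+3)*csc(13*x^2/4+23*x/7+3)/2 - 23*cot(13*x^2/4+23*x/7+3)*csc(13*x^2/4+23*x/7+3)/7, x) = csc(13*x^2/4 + 23*x/7 + 3) + C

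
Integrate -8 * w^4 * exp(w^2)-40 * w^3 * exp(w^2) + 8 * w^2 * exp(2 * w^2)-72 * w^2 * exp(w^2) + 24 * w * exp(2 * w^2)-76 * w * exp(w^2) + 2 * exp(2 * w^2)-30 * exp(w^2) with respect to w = -2*(w + 3)*(2*w^2 + 4*w - exp(w^2) + 3)*exp(w^2) + C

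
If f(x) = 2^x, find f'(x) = 2^x*log(2)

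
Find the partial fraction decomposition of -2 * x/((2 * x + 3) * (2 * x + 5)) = -5/(2*(2*x + 5)) + 3/(2*(2*x + 3))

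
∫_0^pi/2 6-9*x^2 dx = -3*pi^3/8 + 3*pi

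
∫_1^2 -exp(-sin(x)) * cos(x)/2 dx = -exp(-sin(1))/2 + exp(-sin(2))/2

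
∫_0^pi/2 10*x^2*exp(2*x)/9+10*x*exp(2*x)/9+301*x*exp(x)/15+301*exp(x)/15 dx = -180 + pi*exp(pi/2)/30 + 5*(pi*exp(pi/2)/6 + 6)^2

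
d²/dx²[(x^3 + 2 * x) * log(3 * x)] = (6*x^2*log(x) + 5*x^2 + 6*x^2*log(3) + 2)/x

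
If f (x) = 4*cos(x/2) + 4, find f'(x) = -2*sin(x/2)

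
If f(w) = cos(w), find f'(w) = -sin(w)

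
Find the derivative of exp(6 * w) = 6*exp(6*w)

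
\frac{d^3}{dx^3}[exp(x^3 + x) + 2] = 27*x^6*exp(x^3 + x) + 27*x^4*exp(x^3 + x) + 54*x^3*exp(x^3 + x) + 9*x^2*exp(x^3 + x) + 18*x*exp(x^3 + x) + 7*exp(x^3 + x)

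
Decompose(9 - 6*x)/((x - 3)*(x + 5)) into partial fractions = -39/(8*(x + 5)) - 9/(8*(x - 3))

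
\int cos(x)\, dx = sin(x) + C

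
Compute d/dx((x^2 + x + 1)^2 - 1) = 4*x^3 + 6*x^2 + 6*x + 2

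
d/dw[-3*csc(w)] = 3*cot(w)*csc(w)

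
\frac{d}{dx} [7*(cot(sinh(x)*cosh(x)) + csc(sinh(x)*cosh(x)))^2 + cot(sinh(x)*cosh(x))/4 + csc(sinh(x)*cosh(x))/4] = -(cos(sinh(x)*cosh(x))/4 + 1/4 + 14*cos(sinh(x)*cosh(x))^2/sin(sinh(x)*cosh(x)) + 28*cos(sinh(x)*cosh(x))/sin(sinh(x)*cosh(x)) + 14/sin(sinh(x)*cosh(x)))*cosh(2*x)/sin(sinh(x)*cosh(x))^2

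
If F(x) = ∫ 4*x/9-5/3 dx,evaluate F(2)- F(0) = -22/9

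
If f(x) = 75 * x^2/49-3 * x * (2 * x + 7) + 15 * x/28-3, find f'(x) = -438*x/49 - 573/28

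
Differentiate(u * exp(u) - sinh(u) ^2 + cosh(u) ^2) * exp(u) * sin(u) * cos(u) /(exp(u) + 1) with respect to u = (u*exp(2*u)*sin(2*u)/2 + u*exp(2*u)*cos(2*u) + sqrt(2)*u*exp(u)*sin(2*u + pi/4) + exp(2*u)*sin(2*u)/2 + exp(u)*sin(2*u)/2 + exp(u)*cos(2*u) + sin(2*u)/2 + cos(2*u))*exp(u)/(exp(2*u) + 2*exp(u) + 1)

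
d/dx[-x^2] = -2*x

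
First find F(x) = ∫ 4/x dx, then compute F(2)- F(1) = 4*log(2)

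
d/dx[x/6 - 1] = 1/6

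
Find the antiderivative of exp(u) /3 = exp(u)/3 + C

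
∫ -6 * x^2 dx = -2*x^3 + C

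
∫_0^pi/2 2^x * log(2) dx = -1 + 2^(pi/2)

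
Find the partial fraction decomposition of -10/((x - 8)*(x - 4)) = 5/(2*(x - 4)) - 5/(2*(x - 8))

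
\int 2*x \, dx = x^2 + C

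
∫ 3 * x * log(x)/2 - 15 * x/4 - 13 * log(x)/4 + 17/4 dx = -(3*x - 13)*(-x*log(x) + 3*x + 3)/4 + C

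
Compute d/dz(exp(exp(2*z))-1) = 2*exp(2*z + exp(2*z))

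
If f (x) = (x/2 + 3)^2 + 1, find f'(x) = x/2 + 3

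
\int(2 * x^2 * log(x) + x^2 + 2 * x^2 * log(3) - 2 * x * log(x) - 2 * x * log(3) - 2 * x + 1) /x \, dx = (x - 1)^2*log(3*x) + C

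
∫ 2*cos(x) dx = 2*sin(x) + C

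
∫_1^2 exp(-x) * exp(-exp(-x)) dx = -exp(-exp(-1)) + exp(-exp(-2))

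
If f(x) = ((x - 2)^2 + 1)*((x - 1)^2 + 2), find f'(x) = 4*x^3 - 18*x^2 + 32*x - 22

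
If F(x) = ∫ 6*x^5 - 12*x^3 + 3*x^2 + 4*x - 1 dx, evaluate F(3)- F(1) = 528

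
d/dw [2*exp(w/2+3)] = exp(w/2 + 3)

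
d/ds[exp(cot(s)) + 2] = -exp(1/tan(s))/sin(s)^2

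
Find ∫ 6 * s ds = 3*s^2 + C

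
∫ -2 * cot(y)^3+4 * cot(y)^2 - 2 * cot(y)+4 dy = (cot(y) - 2)^2 + C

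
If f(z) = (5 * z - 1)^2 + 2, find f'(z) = 50*z - 10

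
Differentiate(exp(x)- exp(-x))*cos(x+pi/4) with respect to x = sqrt(2)*(-exp(2*x)*sin(x) + cos(x))*exp(-x)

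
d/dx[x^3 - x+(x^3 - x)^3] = 9*x^8 - 21*x^6 + 15*x^4 - 1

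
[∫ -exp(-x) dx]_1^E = -exp(-1) + exp(-E)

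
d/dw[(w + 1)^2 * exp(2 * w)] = 2*w^2*exp(2*w) + 6*w*exp(2*w) + 4*exp(2*w)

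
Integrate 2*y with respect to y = y^2 + C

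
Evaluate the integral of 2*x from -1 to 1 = 0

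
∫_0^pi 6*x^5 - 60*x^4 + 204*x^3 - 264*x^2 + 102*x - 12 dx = (-3 + (-2 + pi)^2)^3 - 1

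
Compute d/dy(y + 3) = 1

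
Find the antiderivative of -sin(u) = cos(u) + C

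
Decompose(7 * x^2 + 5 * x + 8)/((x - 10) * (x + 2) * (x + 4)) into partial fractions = 25/(7*(x + 4)) - 13/(12*(x + 2)) + 379/(84*(x - 10))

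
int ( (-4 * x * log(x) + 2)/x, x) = -2*(2*x - 1)*(log(x) - 1) + C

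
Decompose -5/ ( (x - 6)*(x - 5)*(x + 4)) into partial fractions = -1/(18*(x + 4)) + 5/(9*(x - 5)) - 1/(2*(x - 6))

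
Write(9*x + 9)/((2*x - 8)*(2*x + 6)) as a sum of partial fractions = 9/(14*(x + 3)) + 45/(28*(x - 4))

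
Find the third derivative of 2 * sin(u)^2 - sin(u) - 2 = -8*sin(2*u) + cos(u)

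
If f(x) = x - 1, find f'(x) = 1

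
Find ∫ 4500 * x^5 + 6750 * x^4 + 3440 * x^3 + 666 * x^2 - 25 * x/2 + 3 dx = 750*x^6 + 1350*x^5 + 860*x^4 + 222*x^3 - 25*x^2/4 + 3*x + C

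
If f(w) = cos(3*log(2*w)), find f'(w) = -3*sin(3*log(w) + 3*log(2))/w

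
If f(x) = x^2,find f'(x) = 2*x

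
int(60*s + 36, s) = 30*s^2 + 36*s + C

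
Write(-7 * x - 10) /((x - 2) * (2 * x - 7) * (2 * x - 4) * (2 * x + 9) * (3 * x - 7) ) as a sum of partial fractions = 2133/(574*(3*x - 7)) + 43/(55432*(2*x + 9)) - 23/(168*(2*x - 7)) - 1187/(1014*(x - 2)) - 4/(13*(x - 2)^2)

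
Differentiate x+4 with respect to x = 1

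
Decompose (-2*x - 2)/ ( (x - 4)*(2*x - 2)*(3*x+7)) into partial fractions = 6/(95*(3*x + 7)) + 1/(15*(x - 1)) - 5/(57*(x - 4))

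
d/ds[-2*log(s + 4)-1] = -2/(s + 4)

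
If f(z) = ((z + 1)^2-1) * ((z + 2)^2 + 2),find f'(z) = 4*z^3 + 18*z^2 + 28*z + 12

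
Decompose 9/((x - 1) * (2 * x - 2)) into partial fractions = 9/(2*(x - 1)^2)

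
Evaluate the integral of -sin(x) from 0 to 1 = -1 + cos(1)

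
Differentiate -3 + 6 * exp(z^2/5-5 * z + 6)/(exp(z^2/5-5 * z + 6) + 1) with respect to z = (12*z*exp(z^2/5 - 5*z + 6) - 150*exp(z^2/5 - 5*z + 6))/(5 + 10*exp(6)*exp(-5*z)*exp(z^2/5) + 5*exp(12)*exp(-10*z)*exp(2*z^2/5))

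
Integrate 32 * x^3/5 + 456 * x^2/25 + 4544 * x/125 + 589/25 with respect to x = 8*x^4/5 + 152*x^3/25 + 2272*x^2/125 + 589*x/25 + C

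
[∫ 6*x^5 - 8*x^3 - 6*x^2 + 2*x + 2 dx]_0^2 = 24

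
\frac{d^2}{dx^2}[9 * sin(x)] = -9*sin(x)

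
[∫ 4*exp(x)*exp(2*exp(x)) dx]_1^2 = -2*exp(2*E) + 2*exp(2*exp(2))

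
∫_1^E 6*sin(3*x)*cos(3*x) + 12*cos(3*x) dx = -(sin(3) + 2)^2 + (sin(3*E) + 2)^2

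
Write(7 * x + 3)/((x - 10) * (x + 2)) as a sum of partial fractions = 11/(12*(x + 2)) + 73/(12*(x - 10))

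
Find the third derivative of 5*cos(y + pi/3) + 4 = 5*sin(y + pi/3)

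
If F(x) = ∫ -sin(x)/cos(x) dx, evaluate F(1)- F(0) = log(cos(1))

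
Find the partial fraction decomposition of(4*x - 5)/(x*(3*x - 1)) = -11/(3*x - 1) + 5/x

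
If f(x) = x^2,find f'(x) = 2*x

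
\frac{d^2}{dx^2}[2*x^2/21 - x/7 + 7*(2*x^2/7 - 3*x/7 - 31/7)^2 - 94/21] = 48*x^2/7 - 72*x/7 - 98/3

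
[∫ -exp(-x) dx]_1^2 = -exp(-1) + exp(-2)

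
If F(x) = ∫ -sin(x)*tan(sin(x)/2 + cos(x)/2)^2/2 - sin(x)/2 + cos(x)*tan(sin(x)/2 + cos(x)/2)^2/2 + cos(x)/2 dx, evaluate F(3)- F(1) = -tan(cos(1)/2 + sin(1)/2) + tan(cos(3)/2 + sin(3)/2)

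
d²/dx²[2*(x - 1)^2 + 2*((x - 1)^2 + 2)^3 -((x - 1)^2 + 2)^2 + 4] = 60*x^4 - 240*x^3 + 492*x^2 - 504*x + 236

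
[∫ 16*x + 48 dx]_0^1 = 56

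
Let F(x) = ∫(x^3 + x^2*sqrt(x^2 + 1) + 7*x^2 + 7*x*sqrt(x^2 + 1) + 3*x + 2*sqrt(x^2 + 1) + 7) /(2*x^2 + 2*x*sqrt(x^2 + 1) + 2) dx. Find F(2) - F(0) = log(2 + sqrt(5)) + 8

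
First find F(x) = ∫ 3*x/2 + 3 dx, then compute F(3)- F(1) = 12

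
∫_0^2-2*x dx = -4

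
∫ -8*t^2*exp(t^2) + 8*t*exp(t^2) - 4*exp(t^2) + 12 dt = 12*t + 4*(1 - t)*exp(t^2) + C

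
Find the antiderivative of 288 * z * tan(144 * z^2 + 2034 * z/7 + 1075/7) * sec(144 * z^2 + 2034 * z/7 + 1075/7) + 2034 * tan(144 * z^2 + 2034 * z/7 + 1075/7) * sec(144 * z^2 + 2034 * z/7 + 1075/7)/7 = sec(144*z^2 + 2034*z/7 + 1075/7) + C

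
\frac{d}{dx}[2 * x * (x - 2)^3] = 8*x^3 - 36*x^2 + 48*x - 16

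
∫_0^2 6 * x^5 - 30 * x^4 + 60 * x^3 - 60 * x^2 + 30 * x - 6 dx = 0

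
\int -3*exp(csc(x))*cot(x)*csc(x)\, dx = 3*exp(csc(x)) + C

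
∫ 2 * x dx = x^2 + C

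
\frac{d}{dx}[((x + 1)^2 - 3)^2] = 4*x^3 + 12*x^2 - 8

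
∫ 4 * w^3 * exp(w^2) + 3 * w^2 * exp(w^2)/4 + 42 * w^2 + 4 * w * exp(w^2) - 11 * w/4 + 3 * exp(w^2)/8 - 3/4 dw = w*(16*w + 3)*(7*w + exp(w^2) - 2)/8 + C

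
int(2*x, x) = x^2 + C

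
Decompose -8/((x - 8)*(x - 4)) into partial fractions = 2/(x - 4) - 2/(x - 8)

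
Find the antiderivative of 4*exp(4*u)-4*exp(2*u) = (exp(2*u) - 1)^2 + C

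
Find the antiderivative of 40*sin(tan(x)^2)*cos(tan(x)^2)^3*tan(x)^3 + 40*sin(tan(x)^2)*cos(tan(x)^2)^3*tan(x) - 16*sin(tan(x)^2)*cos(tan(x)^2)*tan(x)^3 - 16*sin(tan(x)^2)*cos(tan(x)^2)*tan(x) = (4 - 5*cos(tan(x)^2)^2)*cos(tan(x)^2)^2 + C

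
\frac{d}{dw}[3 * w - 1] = 3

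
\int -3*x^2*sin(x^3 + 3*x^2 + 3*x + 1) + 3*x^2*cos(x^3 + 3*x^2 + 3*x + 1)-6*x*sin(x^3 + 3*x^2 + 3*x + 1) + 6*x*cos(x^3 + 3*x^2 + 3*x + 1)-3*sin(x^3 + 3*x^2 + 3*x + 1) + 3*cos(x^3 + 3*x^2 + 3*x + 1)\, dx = sin((x + 1)^3) + cos((x + 1)^3) + C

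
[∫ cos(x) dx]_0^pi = 0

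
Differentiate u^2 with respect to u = 2*u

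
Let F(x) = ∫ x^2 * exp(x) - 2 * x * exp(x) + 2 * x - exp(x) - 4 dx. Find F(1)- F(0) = -6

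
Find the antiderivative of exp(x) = exp(x) + C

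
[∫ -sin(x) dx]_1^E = cos(E) - cos(1)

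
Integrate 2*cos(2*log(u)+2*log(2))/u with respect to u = sin(2*log(2*u)) + C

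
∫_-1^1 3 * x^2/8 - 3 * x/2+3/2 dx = 13/4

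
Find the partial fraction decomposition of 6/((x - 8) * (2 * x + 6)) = -3/(11*(x + 3)) + 3/(11*(x - 8))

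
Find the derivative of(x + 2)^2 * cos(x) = -x^2*sin(x) - 4*x*sin(x) + 2*x*cos(x) - 4*sin(x) + 4*cos(x)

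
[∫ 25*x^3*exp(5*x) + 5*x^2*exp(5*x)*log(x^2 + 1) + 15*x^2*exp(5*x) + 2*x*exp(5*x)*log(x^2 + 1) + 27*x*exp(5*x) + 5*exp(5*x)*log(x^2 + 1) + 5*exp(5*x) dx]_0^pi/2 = (1 + pi^2/4)*(log(1 + pi^2/4) + 5*pi/2)*exp(5*pi/2)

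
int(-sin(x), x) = cos(x) + C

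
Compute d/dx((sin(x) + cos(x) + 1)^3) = 3*sqrt(2)*(sqrt(2)*sin(x + pi/4) + 1)^2*cos(x + pi/4)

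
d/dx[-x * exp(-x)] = (x - 1)*exp(-x)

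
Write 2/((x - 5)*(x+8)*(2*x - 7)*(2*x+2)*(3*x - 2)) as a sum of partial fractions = 81/(28730*(3*x - 2)) - 16/(10557*(2*x - 7)) + 1/(54418*(x + 8)) - 1/(1890*(x + 1)) + 1/(3042*(x - 5))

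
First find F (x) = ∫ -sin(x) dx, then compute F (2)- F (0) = -1 + cos(2)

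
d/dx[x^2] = 2*x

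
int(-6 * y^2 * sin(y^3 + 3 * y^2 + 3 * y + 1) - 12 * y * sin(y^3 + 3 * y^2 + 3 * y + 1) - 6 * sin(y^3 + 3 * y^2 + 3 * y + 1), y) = 2*cos((y + 1)^3) + C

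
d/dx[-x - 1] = -1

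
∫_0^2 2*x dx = 4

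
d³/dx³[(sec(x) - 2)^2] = 4*(1 - 2/cos(x) - 6/cos(x)^2 + 6/cos(x)^3)*sin(x)/cos(x)^2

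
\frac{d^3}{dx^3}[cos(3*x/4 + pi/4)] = 27*sin((3*x + pi)/4)/64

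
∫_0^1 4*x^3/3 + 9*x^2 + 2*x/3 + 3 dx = 20/3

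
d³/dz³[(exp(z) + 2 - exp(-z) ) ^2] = (8*exp(4*z) + 4*exp(3*z) + 4*exp(z) - 8)*exp(-2*z)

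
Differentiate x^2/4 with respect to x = x/2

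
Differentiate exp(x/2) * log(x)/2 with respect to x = (x*exp(x/2)*log(x) + 2*exp(x/2))/(4*x)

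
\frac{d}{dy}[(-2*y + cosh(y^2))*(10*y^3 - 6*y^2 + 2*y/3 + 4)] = 20*y^4*sinh(y^2) - 12*y^3*sinh(y^2) - 80*y^3 + 4*y^2*sinh(y^2)/3 + 30*y^2*cosh(y^2) + 36*y^2 + 8*y*sinh(y^2) - 12*y*cosh(y^2) - 8*y/3 + 2*cosh(y^2)/3 - 8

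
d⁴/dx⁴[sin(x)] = sin(x)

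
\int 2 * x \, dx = x^2 + C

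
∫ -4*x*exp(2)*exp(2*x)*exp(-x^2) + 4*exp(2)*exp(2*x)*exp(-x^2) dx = 2*exp(-x^2 + 2*x + 2) + C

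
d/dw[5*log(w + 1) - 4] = 5/(w + 1)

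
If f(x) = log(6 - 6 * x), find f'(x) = 1/(x - 1)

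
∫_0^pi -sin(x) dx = -2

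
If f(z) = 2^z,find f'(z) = 2^z*log(2)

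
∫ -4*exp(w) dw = -4*exp(w) + C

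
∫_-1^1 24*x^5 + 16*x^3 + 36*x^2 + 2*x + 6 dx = 36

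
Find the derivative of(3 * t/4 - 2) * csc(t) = -3*t*cot(t)*csc(t)/4 + 2*cot(t)*csc(t) + 3*csc(t)/4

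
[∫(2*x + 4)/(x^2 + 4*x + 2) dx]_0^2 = -log(2) + log(14)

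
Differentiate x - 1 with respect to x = 1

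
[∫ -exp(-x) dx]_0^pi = -1 + exp(-pi)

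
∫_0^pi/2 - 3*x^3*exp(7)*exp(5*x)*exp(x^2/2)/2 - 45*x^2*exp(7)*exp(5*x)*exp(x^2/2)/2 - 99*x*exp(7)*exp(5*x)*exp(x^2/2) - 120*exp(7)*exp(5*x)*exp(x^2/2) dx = -3*(pi^2/8 + 7 + 5*pi/2)*exp(pi^2/8 + 7 + 5*pi/2) + 21*exp(7)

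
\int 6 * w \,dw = 3*w^2 + C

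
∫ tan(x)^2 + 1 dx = tan(x) + C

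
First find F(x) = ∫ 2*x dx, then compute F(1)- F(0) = 1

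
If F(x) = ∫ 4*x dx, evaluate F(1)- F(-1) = 0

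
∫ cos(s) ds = sin(s) + C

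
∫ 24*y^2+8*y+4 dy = 8*y^3 + 4*y^2 + 4*y + C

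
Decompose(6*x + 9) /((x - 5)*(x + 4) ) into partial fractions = 5/(3*(x + 4)) + 13/(3*(x - 5))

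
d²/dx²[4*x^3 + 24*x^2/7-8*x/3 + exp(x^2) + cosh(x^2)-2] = 4*x^2*exp(x^2) + 4*x^2*cosh(x^2) + 24*x + 2*exp(x^2) + 2*sinh(x^2) + 48/7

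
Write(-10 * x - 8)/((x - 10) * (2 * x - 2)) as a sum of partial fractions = 1/(x - 1) - 6/(x - 10)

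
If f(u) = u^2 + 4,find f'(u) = 2*u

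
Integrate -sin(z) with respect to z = cos(z) + C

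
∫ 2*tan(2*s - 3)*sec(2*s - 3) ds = sec(2*s - 3) + C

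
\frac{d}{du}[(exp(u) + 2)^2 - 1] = 2*exp(2*u) + 4*exp(u)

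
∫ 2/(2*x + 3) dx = log(2*x/3 + 1) + C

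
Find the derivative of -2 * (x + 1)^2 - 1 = -4*x - 4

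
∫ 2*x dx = x^2 + C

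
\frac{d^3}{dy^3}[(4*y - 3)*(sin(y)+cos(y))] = 4*y*sin(y) - 4*y*cos(y) - 15*sin(y) - 9*cos(y)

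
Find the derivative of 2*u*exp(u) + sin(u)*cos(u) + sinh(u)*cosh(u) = 2*u*exp(u) + 2*exp(u) + cos(2*u) + cosh(2*u)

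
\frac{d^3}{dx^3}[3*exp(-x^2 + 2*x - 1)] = (-24*x^3 + 72*x^2 - 36*x - 12)*exp(-x^2 + 2*x - 1)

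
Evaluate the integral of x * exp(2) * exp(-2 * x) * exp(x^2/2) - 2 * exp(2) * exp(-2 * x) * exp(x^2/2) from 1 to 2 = 1 - exp(1/2)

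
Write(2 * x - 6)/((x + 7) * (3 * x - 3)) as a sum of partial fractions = 5/(6*(x + 7)) - 1/(6*(x - 1))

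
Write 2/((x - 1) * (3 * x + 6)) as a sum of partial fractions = -2/(9*(x + 2)) + 2/(9*(x - 1))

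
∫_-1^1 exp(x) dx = E - exp(-1)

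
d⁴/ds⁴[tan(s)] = 24*tan(s)^5 + 40*tan(s)^3 + 16*tan(s)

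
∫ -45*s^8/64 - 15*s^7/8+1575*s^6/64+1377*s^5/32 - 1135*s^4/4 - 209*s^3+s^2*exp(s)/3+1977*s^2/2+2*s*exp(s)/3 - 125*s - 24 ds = -s*(15*s^2*(s^2 + s - 16)^3 - 288*s^2 + 48*s*(s^2 + s - 16)^2 - 64*s*exp(s) - 288*s + 4608)/192 + C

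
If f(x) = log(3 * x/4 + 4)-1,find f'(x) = 3/(3*x + 16)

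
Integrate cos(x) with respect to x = sin(x) + C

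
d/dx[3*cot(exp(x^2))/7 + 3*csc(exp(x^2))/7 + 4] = -6*x*(cos(exp(x^2)) + 1)*exp(x^2)/(7*sin(exp(x^2))^2)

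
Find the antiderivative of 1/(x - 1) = log(x - 1) + C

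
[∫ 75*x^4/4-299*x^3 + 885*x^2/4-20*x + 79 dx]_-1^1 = 313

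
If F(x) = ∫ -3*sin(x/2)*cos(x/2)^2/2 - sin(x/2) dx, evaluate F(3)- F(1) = -11*cos(1/2)/4 + cos(9/2)/4 + 5*cos(3/2)/2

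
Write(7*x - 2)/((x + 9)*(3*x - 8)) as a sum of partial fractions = 10/(7*(3*x - 8)) + 13/(7*(x + 9))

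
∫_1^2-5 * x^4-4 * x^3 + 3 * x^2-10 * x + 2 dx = -52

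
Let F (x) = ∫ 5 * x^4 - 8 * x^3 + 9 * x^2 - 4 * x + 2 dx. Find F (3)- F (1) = 148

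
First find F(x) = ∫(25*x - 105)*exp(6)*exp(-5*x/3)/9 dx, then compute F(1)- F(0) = -6*exp(6) + 13*exp(13/3)/3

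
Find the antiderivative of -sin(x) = cos(x) + C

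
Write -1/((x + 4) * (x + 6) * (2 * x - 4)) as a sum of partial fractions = -1/(32*(x + 6)) + 1/(24*(x + 4)) - 1/(96*(x - 2))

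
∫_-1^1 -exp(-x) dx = -E + exp(-1)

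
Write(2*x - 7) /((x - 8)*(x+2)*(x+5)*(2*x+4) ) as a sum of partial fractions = 17/(234*(x + 5)) - 137/(1800*(x + 2)) + 11/(60*(x + 2)^2) + 9/(2600*(x - 8))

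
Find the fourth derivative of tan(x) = 24*tan(x)^5 + 40*tan(x)^3 + 16*tan(x)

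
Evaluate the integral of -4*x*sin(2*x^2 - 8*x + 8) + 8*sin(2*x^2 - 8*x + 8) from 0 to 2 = 1 - cos(8)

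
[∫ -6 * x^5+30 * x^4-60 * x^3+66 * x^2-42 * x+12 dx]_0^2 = 4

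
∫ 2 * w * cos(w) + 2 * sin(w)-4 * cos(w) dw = (2*w - 4)*sin(w) + C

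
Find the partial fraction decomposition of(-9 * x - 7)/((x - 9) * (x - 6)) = 61/(3*(x - 6)) - 88/(3*(x - 9))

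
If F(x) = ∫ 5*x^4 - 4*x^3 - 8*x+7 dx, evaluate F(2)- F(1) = 11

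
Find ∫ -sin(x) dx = cos(x) + C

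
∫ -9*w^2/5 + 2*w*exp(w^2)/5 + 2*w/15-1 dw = -3*w^3/5 + w^2/15 - w + exp(w^2)/5 + C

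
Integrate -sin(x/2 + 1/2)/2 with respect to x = cos((x + 1)/2) + C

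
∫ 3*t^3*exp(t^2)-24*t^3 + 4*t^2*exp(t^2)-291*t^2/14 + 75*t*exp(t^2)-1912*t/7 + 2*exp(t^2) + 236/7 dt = (3*t^2 + 4*t + 72)*(-28*t^2 + 5*t + 7*exp(t^2) + 28)/14 + C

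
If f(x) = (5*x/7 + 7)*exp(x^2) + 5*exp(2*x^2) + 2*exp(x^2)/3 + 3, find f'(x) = 10*x^2*exp(x^2)/7 + 20*x*exp(2*x^2) + 46*x*exp(x^2)/3 + 5*exp(x^2)/7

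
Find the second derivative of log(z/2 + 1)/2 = -1/(2*z^2 + 8*z + 8)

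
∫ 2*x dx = x^2 + C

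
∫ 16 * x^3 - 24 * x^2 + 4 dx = 4*x^4 - 8*x^3 + 4*x + C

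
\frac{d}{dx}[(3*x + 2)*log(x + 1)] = (3*x*log(x + 1) + 3*x + 3*log(x + 1) + 2)/(x + 1)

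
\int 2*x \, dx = x^2 + C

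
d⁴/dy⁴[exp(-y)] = exp(-y)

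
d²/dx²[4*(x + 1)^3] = 24*x + 24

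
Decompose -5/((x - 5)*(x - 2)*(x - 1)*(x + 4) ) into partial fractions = 1/(54*(x + 4)) - 1/(4*(x - 1)) + 5/(18*(x - 2)) - 5/(108*(x - 5))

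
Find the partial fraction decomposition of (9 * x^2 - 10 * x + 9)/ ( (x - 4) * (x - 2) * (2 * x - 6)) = 25/(4*(x - 2)) - 30/(x - 3) + 113/(4*(x - 4))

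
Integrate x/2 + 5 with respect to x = x^2/4 + 5*x + C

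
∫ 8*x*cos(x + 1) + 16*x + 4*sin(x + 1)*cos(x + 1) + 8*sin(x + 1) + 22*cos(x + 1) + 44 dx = 12*x + 2*(2*x + sin(x + 1) + 4)^2 + 6*sin(x + 1) + C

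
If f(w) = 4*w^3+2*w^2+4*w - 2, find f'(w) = 12*w^2 + 4*w + 4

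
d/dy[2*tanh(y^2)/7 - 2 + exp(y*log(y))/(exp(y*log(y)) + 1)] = (4*y*exp(2*y*log(y))/cosh(y^2)^2 + 8*y*exp(y*log(y))/cosh(y^2)^2 + 4*y/cosh(y^2)^2 + 7*exp(y*log(y))*log(y) + 7*exp(y*log(y)))/(7*exp(2*y*log(y)) + 14*exp(y*log(y)) + 7)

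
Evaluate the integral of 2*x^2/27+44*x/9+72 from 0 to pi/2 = -1862/3 + pi + 2*(pi/6 + 7)^3/3 + 8*(pi/6 + 7)^2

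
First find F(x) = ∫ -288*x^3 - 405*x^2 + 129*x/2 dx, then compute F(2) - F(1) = -7713/4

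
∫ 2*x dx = x^2 + C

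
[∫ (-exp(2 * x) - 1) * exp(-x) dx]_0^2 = -exp(2) + exp(-2)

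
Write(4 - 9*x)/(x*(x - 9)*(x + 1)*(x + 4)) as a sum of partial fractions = -10/(39*(x + 4)) + 13/(30*(x + 1)) - 77/(1170*(x - 9)) - 1/(9*x)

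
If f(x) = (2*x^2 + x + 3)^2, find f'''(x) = 96*x + 24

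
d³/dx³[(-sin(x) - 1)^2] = -2*(4*sin(x) + 1)*cos(x)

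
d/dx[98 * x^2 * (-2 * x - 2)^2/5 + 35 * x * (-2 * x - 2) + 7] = 1568*x^3/5 + 2352*x^2/5 + 84*x/5 - 70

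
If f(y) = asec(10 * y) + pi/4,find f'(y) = 1/(10*y^2*sqrt(1 - 1/(100*y^2)))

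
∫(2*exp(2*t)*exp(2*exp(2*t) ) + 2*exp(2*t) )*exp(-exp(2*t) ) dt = 2*sinh(exp(2*t)) + C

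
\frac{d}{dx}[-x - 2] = -1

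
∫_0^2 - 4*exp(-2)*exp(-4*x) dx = -exp(-2) + exp(-10)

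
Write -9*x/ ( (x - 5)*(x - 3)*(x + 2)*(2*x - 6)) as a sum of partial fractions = -9/(175*(x + 2)) + 171/(200*(x - 3)) + 27/(20*(x - 3)^2) - 45/(56*(x - 5))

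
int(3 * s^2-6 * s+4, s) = s^3 - 3*s^2 + 4*s + C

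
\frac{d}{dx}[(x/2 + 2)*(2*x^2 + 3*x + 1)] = 3*x^2 + 11*x + 13/2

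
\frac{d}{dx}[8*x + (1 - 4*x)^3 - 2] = -192*x^2 + 96*x - 4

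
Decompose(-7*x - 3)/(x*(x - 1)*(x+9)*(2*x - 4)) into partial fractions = -1/(33*(x + 9)) + 1/(2*(x - 1)) - 17/(44*(x - 2)) - 1/(12*x)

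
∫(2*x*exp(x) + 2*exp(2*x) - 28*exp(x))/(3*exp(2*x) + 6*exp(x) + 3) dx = (2*x*exp(x) - 39*exp(x) - 9)/(3*(exp(x) + 1)) + C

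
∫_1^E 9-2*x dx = -(3 - E)^2 + 1 + 3*E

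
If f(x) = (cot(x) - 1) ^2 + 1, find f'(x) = 2*(1 - cos(x)/sin(x))/sin(x)^2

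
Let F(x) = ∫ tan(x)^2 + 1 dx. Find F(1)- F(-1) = 2*tan(1)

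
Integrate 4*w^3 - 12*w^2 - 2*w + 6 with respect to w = w^4 - 4*w^3 - w^2 + 6*w + C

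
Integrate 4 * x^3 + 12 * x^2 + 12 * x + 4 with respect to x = x^4 + 4*x^3 + 6*x^2 + 4*x + C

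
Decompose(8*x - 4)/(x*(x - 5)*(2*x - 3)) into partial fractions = -32/(21*(2*x - 3)) + 36/(35*(x - 5)) - 4/(15*x)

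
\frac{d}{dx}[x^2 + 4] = 2*x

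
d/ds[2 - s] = -1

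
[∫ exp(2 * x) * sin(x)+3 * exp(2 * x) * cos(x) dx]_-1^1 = -(-sin(1) + cos(1))*exp(-2) + (cos(1) + sin(1))*exp(2)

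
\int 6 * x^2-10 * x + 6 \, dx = 2*x^3 - 5*x^2 + 6*x + C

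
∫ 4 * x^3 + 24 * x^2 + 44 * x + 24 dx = x^4 + 8*x^3 + 22*x^2 + 24*x + C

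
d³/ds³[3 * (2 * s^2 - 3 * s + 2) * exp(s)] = 6*s^2*exp(s) + 27*s*exp(s) + 15*exp(s)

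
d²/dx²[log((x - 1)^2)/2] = -1/(x^2 - 2*x + 1)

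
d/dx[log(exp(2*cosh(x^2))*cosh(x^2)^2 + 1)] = x*(sinh(x^2) + 2*sinh(2*x^2) + sinh(3*x^2))*exp(2*cosh(x^2))/(exp(2*cosh(x^2))*cosh(x^2)^2 + 1)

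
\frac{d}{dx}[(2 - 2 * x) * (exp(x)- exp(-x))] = (-2*x*exp(2*x) - 2*x + 4)*exp(-x)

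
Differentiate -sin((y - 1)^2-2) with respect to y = 2*(1 - y)*cos(-y^2 + 2*y + 1)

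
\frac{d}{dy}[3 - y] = -1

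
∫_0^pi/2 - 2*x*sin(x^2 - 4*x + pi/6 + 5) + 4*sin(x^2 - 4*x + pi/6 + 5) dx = -cos(pi/6 + 5) + cos(pi/6 + pi^2/4 + 5)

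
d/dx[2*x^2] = 4*x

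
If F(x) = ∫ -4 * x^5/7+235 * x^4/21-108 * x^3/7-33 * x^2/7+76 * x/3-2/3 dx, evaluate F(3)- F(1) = 1560/7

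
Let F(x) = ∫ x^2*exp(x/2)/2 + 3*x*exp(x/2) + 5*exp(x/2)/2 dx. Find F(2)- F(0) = -1 + 9*E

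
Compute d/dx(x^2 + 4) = 2*x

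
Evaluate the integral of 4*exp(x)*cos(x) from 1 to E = 2*sqrt(2)*(exp(E)*sin(pi/4 + E) - E*sin(pi/4 + 1))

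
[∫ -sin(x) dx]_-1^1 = 0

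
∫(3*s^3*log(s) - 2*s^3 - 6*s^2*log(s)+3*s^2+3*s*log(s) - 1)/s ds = (s - 1)^3*(log(s) - 1) + C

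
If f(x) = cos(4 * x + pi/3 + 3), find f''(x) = -16*cos(4*x + pi/3 + 3)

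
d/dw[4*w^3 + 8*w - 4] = 12*w^2 + 8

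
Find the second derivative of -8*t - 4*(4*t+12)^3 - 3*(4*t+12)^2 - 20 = -1536*t - 4704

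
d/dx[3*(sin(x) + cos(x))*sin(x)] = 3*sqrt(2)*sin(2*x + pi/4)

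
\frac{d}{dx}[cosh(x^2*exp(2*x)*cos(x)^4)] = 2*x*(-2*x*sin(x) + x*cos(x) + cos(x))*exp(2*x)*cos(x)^3*sinh(x^2*(sin(x)^4 - 2*sin(x)^2 + 1)*exp(2*x))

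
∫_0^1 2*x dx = 1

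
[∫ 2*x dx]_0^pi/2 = pi^2/4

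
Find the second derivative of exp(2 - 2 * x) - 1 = 4*exp(2 - 2*x)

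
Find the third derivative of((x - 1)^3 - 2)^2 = 120*x^3 - 360*x^2 + 360*x - 144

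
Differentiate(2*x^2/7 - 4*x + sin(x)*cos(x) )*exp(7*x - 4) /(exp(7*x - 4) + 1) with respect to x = (14*x^2 + 4*x*exp(-4)*exp(7*x) - 192*x + 7*exp(-4)*exp(7*x)*cos(2*x) - 28*exp(-4)*exp(7*x) + 49*sin(2*x)/2 + 7*cos(2*x) - 28)*exp(-4)*exp(7*x)/(7*exp(-8)*exp(14*x) + 14*exp(-4)*exp(7*x) + 7)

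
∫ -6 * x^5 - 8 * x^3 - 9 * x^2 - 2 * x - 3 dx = -x^6 - 2*x^4 - 3*x^3 - x^2 - 3*x + C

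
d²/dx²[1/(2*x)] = x^(-3)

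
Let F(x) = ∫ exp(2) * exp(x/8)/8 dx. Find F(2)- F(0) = -exp(2) + exp(9/4)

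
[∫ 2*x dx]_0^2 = 4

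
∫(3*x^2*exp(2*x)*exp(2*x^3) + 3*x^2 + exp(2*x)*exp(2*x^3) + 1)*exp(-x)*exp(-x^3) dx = -exp(-x^3 - x) + exp(x^3 + x) + C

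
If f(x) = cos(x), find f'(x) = -sin(x)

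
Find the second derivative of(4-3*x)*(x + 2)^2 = -18*x - 16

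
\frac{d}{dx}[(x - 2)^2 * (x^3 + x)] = 5*x^4 - 16*x^3 + 15*x^2 - 8*x + 4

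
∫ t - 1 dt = t^2/2 - t + C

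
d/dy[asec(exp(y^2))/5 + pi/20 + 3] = 2*y*exp(-y^2)/(5*sqrt(1 - exp(-2*y^2)))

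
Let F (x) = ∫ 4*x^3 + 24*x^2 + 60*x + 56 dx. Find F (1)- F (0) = 95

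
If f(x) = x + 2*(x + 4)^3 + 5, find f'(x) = 6*x^2 + 48*x + 97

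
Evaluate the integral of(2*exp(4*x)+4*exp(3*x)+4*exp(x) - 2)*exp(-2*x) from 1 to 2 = -(-exp(-1) + 2 + E)^2 + (-exp(-2) + 2 + exp(2))^2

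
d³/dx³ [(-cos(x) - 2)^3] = 3*(9*sin(x)^2 - 16*cos(x) - 11)*sin(x)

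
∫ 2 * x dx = x^2 + C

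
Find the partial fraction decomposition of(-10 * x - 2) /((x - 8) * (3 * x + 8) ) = -37/(16*(3*x + 8)) - 41/(16*(x - 8))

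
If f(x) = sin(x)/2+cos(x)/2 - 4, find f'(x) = -sin(x)/2 + cos(x)/2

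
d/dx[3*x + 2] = 3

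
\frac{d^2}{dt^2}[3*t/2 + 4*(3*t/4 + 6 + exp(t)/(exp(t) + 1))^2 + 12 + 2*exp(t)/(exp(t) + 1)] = (-12*t*exp(3*t) + 12*t*exp(t) + 9*exp(4*t) - 56*exp(3*t) + 134*exp(2*t) + 160*exp(t) + 9)/(2*exp(4*t) + 8*exp(3*t) + 12*exp(2*t) + 8*exp(t) + 2)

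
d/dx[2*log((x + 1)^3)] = 6/(x + 1)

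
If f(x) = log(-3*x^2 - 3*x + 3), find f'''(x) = (4*x^3 + 6*x^2 + 18*x + 8)/(x^6 + 3*x^5 - 5*x^3 + 3*x - 1)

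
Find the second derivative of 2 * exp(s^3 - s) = 18*s^4*exp(s^3 - s) - 12*s^2*exp(s^3 - s) + 12*s*exp(s^3 - s) + 2*exp(s^3 - s)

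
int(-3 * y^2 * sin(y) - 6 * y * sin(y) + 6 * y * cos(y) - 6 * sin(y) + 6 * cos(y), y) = (3*(y + 1)^2 + 3)*cos(y) + C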